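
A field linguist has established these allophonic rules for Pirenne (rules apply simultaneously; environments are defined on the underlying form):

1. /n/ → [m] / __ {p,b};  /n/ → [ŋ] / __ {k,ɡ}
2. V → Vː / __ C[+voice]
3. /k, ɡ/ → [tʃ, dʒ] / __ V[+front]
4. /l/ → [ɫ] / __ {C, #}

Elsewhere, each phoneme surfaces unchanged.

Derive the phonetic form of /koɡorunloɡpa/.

/k/ (word-initial) is in the target of rule 3 but the environment (before a front vowel) is not met → [k].
/o/ (between /k/ and /ɡ/) occurs before a voiced consonant → [oː] by rule 2.
/ɡ/ (between /o/ and /o/): rule 3 targets it, but not before a front vowel → unchanged [ɡ].
/o/ meets the environment for rule 2 (before a voiced consonant) → [oː].
Rule 2 applies to /u/ (between /r/ and /n/: before a voiced consonant) → [uː].
/n/ (between /u/ and /l/) is in the target of rule 1 but the environment (before a labial or velar stop) is not met → [n].
/l/ (between /n/ and /o/) is in the target of rule 4 but the environment (word-finally or immediately before a consonant) is not met → [l].
/o/ meets the environment for rule 2 (before a voiced consonant) → [oː].
/ɡ/ (between /o/ and /p/) fails the environment for rule 3, so it stays [ɡ].
/a/ (word-final): rule 2 targets it, but not before a voiced consonant → unchanged [a].

[koːɡoːruːnloːɡpa]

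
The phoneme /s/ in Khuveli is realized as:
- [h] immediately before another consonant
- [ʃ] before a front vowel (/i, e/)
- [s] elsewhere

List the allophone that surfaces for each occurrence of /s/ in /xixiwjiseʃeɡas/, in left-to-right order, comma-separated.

[ʃ], [s]

Occurrence 1 (position 8): before a front vowel (/i, e/) → [ʃ].
Occurrence 2 (position 14): no conditioning environment matches → elsewhere allophone [s].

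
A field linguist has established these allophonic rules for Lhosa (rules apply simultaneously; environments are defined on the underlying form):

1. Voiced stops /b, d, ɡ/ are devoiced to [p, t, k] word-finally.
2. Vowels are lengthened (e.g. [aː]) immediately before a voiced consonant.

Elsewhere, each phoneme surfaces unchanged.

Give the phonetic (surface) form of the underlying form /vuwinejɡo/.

Rule 2 applies to /u/ (between /v/ and /w/: before a voiced consonant) → [uː].
/i/ meets the environment for rule 2 (before a voiced consonant) → [iː].
/e/ — between /n/ and /j/, before a voiced consonant — surfaces as [eː] (rule 2).
/ɡ/ (between /j/ and /o/) fails the environment for rule 1, so it stays [ɡ].
/o/ (word-final) fails the environment for rule 2, so it stays [o].

[vuːwiːneːjɡo]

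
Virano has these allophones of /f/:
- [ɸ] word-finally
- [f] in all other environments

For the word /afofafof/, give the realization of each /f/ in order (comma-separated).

[f], [f], [f], [ɸ]

Occurrence 1 (position 2): no conditioning environment matches → elsewhere allophone [f].
Occurrence 2 (position 4): no conditioning environment matches → elsewhere allophone [f].
Occurrence 3 (position 6): no conditioning environment matches → elsewhere allophone [f].
Occurrence 4 (position 8): word-finally → [ɸ].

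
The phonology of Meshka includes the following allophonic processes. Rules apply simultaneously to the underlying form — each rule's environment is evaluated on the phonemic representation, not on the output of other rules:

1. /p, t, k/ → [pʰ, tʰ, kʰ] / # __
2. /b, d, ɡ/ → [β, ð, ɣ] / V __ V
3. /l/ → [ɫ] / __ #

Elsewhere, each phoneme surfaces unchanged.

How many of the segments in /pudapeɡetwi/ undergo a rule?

Segments that undergo a rule: /p/ → [pʰ] (rule 1); /d/ → [ð] (rule 2); /ɡ/ → [ɣ] (rule 2).
All other segments surface unchanged.

3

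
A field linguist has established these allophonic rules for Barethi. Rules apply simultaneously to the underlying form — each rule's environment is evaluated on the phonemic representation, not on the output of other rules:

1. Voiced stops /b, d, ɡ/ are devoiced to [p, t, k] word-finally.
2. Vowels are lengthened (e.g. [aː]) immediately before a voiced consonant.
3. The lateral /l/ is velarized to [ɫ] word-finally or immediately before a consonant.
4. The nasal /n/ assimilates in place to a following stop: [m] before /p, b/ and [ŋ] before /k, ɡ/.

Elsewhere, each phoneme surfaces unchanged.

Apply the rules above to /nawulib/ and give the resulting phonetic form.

[naːwuːliːp]

/n/ (word-initial) is in the target of rule 4 but the environment (before a labial or velar stop) is not met → [n].
/a/ — between /n/ and /w/, before a voiced consonant — surfaces as [aː] (rule 2).
/w/ (between /a/ and /u/) is unaffected → [w].
/u/ — between /w/ and /l/, before a voiced consonant — surfaces as [uː] (rule 2).
/l/ — between /u/ and /i/; rule 3 does not apply here → [l].
/i/ (between /l/ and /b/): before a voiced consonant, so rule 2 applies → [iː].
/b/ (word-final) occurs word-finally → [p] by rule 1.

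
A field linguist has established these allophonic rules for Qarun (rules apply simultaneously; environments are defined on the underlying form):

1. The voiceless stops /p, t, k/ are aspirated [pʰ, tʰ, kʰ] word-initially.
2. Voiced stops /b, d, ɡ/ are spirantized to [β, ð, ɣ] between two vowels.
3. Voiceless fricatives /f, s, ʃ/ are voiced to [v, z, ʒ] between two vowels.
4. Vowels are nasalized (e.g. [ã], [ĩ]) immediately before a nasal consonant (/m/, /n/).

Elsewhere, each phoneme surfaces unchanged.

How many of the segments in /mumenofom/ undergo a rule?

4

Segments that undergo a rule: /u/ → [ũ] (rule 4); /e/ → [ẽ] (rule 4); /f/ → [v] (rule 3); /o/ → [õ] (rule 4).
All other segments surface unchanged.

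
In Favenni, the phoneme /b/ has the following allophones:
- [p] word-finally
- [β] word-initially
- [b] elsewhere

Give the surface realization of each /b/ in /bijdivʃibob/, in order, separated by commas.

Occurrence 1 (position 1): word-initially → [β].
Occurrence 2 (position 9): no conditioning environment matches → elsewhere allophone [b].
Occurrence 3 (position 11): word-finally → [p].

[β], [b], [p]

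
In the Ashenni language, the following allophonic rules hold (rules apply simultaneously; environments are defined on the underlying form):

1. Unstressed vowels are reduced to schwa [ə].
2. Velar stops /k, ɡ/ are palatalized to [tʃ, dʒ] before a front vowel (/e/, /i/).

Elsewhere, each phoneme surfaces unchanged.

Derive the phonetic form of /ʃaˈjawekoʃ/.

/ʃ/ — not in any rule's target class → [ʃ].
/a/ (between /ʃ/ and /j/) occurs in an unstressed syllable → [ə] by rule 1.
/j/ stays [j].
/a/ — between /j/ and /w/; rule 1 does not apply here → [a].
/w/ (between /a/ and /e/) is unaffected → [w].
/e/ — between /w/ and /k/, in an unstressed syllable — surfaces as [ə] (rule 1).
/k/ (between /e/ and /o/) fails the environment for rule 2, so it stays [k].
/o/ — between /k/ and /ʃ/, in an unstressed syllable — surfaces as [ə] (rule 1).
/ʃ/ (word-final): no rule targets it → [ʃ].

[ʃəˈjawəkəʃ]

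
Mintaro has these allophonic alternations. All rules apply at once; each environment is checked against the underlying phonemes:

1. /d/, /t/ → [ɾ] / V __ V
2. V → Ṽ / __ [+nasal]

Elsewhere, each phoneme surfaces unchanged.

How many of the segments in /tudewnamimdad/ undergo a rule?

Segments that undergo a rule: /d/ → [ɾ] (rule 1); /a/ → [ã] (rule 2); /i/ → [ĩ] (rule 2).
All other segments surface unchanged.

3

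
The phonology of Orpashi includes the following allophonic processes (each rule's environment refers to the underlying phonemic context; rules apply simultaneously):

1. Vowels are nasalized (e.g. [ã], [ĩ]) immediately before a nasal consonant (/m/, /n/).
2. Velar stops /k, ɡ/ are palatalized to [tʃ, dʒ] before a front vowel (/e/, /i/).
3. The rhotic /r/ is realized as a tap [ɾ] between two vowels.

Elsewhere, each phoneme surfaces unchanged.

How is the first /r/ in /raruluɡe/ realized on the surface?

[r]

/r/ (word-initial) fails the environment for rule 3, so it stays [r].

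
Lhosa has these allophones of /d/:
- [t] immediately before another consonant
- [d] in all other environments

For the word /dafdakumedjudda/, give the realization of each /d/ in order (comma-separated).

[d], [d], [t], [t], [d]

Occurrence 1 (position 1): no conditioning environment matches → elsewhere allophone [d].
Occurrence 2 (position 4): no conditioning environment matches → elsewhere allophone [d].
Occurrence 3 (position 10): immediately before another consonant → [t].
Occurrence 4 (position 13): immediately before another consonant → [t].
Occurrence 5 (position 14): no conditioning environment matches → elsewhere allophone [d].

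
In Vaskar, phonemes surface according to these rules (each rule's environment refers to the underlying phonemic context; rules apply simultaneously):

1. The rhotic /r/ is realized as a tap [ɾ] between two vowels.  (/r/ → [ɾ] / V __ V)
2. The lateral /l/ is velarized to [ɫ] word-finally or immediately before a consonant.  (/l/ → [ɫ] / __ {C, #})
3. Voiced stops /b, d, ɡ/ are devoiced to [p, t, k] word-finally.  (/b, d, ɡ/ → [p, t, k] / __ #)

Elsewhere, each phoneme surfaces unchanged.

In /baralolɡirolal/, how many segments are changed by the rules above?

4

Segments that undergo a rule: /r/ → [ɾ] (rule 1); /l/ → [ɫ] (rule 2); /r/ → [ɾ] (rule 1); /l/ → [ɫ] (rule 2).
All other segments surface unchanged.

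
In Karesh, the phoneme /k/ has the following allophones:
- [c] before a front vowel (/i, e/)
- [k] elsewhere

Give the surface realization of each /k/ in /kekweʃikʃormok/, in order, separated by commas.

[c], [k], [k], [k]

Occurrence 1 (position 1): before a front vowel → [c].
Occurrence 2 (position 3): no conditioning environment matches → elsewhere allophone [k].
Occurrence 3 (position 8): no conditioning environment matches → elsewhere allophone [k].
Occurrence 4 (position 14): no conditioning environment matches → elsewhere allophone [k].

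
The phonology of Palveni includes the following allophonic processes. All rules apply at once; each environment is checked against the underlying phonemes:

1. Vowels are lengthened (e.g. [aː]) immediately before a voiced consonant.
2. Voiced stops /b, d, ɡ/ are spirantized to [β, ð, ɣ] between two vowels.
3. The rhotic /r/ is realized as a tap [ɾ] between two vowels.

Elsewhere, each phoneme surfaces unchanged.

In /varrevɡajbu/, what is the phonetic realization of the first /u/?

[u]

/u/ (word-final) is in the target of rule 1 but the environment (before a voiced consonant) is not met → [u].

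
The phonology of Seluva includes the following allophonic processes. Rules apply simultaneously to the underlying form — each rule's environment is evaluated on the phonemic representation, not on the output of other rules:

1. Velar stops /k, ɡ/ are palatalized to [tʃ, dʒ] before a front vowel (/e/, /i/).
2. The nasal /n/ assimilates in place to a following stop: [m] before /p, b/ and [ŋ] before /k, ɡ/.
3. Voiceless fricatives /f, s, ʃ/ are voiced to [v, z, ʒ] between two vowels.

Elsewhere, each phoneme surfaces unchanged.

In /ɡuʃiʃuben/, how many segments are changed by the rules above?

Segments that undergo a rule: /ʃ/ → [ʒ] (rule 3); /ʃ/ → [ʒ] (rule 3).
All other segments surface unchanged.

2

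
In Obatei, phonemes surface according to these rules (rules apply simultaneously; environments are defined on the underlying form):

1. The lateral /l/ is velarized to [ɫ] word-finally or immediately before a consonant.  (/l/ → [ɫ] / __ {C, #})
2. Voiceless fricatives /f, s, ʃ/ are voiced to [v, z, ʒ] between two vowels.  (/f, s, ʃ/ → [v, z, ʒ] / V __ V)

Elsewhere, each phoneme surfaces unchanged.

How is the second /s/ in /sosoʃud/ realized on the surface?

/s/ — between /o/ and /o/, between two vowels — surfaces as [z] (rule 2).

[z]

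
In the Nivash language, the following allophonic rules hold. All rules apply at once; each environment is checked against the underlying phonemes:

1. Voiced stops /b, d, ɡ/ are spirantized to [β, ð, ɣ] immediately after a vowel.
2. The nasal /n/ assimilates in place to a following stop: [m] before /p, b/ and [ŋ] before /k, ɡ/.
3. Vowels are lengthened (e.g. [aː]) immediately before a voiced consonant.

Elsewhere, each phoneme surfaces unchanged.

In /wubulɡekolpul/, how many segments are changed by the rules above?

5

Segments that undergo a rule: /u/ → [uː] (rule 3); /b/ → [β] (rule 1); /u/ → [uː] (rule 3); /o/ → [oː] (rule 3); /u/ → [uː] (rule 3).
All other segments surface unchanged.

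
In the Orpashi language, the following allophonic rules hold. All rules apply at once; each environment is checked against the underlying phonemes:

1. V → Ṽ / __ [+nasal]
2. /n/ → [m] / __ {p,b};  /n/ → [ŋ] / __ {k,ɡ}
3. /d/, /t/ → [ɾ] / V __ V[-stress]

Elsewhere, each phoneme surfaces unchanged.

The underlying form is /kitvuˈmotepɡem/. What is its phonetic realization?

/i/ (between /k/ and /t/): rule 1 targets it, but not before a nasal consonant → unchanged [i].
/t/ (between /i/ and /v/) fails the environment for rule 3, so it stays [t].
/u/ meets the environment for rule 1 (before a nasal consonant) → [ũ].
/o/ (between /m/ and /t/) is in the target of rule 1 but the environment (before a nasal consonant) is not met → [o].
/t/ (between /o/ and /e/): between a vowel and a following unstressed vowel, so rule 3 applies → [ɾ].
/e/ (between /t/ and /p/) is in the target of rule 1 but the environment (before a nasal consonant) is not met → [e].
/e/ (between /ɡ/ and /m/): before a nasal consonant, so rule 1 applies → [ẽ].

[kitvũˈmoɾepɡẽm]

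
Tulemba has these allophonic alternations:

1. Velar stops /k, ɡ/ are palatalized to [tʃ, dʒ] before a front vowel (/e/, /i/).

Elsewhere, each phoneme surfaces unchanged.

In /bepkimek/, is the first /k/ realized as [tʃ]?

Yes

/k/ (between /p/ and /i/): before a front vowel, so rule 1 applies → [tʃ].
The actual realization is [tʃ], which matches [tʃ].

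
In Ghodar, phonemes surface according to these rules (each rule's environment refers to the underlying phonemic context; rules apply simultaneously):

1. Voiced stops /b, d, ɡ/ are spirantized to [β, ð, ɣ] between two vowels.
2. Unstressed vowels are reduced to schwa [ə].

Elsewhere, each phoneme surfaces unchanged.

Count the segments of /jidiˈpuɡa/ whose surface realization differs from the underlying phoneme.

Segments that undergo a rule: /i/ → [ə] (rule 2); /d/ → [ð] (rule 1); /i/ → [ə] (rule 2); /ɡ/ → [ɣ] (rule 1); /a/ → [ə] (rule 2).
All other segments surface unchanged.

5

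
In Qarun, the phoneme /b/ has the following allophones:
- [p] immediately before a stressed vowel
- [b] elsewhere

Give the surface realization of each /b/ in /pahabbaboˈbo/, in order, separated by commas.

[b], [b], [b], [p]

Occurrence 1 (position 5): no conditioning environment matches → elsewhere allophone [b].
Occurrence 2 (position 6): no conditioning environment matches → elsewhere allophone [b].
Occurrence 3 (position 8): no conditioning environment matches → elsewhere allophone [b].
Occurrence 4 (position 10): immediately before a stressed vowel → [p].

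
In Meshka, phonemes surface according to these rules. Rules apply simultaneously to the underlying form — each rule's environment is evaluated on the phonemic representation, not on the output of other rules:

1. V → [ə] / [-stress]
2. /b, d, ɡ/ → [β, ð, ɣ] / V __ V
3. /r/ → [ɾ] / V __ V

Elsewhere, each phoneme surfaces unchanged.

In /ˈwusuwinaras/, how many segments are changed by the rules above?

5

Segments that undergo a rule: /u/ → [ə] (rule 1); /i/ → [ə] (rule 1); /a/ → [ə] (rule 1); /r/ → [ɾ] (rule 3); /a/ → [ə] (rule 1).
All other segments surface unchanged.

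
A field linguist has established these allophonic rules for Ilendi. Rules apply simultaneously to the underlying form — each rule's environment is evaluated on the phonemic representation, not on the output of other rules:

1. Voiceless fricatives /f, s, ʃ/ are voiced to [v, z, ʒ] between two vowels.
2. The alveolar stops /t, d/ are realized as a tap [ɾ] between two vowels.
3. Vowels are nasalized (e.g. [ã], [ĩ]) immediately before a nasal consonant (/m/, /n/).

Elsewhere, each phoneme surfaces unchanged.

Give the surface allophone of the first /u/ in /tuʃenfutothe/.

[u]

/u/ (between /t/ and /ʃ/): rule 3 targets it, but not before a nasal consonant → unchanged [u].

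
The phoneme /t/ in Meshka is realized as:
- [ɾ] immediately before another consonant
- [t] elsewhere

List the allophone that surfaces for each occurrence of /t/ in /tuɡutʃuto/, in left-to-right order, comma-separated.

[t], [ɾ], [t]

Occurrence 1 (position 1): no conditioning environment matches → elsewhere allophone [t].
Occurrence 2 (position 5): immediately before another consonant → [ɾ].
Occurrence 3 (position 8): no conditioning environment matches → elsewhere allophone [t].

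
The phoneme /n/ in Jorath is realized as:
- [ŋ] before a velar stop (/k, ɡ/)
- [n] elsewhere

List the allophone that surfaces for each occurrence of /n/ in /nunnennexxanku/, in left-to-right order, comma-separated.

[n], [n], [n], [n], [n], [ŋ]

Occurrence 1 (position 1): no conditioning environment matches → elsewhere allophone [n].
Occurrence 2 (position 3): no conditioning environment matches → elsewhere allophone [n].
Occurrence 3 (position 4): no conditioning environment matches → elsewhere allophone [n].
Occurrence 4 (position 6): no conditioning environment matches → elsewhere allophone [n].
Occurrence 5 (position 7): no conditioning environment matches → elsewhere allophone [n].
Occurrence 6 (position 12): before a velar stop → [ŋ].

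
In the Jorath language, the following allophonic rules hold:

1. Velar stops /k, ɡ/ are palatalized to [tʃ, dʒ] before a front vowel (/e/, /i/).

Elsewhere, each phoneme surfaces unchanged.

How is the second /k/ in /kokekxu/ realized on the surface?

Rule 1 applies to /k/ (between /o/ and /e/: before a front vowel) → [tʃ].

[tʃ]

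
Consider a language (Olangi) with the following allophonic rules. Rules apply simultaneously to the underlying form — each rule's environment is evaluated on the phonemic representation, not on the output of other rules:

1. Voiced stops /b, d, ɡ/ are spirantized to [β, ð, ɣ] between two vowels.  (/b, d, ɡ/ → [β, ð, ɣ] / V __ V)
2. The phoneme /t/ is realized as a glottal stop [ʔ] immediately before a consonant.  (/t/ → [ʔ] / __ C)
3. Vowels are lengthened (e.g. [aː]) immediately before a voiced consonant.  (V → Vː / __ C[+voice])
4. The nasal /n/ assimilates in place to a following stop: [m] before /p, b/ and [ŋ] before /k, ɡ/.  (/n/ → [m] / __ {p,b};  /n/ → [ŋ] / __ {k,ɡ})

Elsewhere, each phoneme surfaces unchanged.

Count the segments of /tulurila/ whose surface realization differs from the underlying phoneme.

Segments that undergo a rule: /u/ → [uː] (rule 3); /u/ → [uː] (rule 3); /i/ → [iː] (rule 3).
All other segments surface unchanged.

3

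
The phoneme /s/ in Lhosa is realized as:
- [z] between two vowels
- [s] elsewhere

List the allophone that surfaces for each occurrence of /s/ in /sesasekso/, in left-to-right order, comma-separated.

[s], [z], [z], [s]

Occurrence 1 (position 1): no conditioning environment matches → elsewhere allophone [s].
Occurrence 2 (position 3): between two vowels → [z].
Occurrence 3 (position 5): between two vowels → [z].
Occurrence 4 (position 8): no conditioning environment matches → elsewhere allophone [s].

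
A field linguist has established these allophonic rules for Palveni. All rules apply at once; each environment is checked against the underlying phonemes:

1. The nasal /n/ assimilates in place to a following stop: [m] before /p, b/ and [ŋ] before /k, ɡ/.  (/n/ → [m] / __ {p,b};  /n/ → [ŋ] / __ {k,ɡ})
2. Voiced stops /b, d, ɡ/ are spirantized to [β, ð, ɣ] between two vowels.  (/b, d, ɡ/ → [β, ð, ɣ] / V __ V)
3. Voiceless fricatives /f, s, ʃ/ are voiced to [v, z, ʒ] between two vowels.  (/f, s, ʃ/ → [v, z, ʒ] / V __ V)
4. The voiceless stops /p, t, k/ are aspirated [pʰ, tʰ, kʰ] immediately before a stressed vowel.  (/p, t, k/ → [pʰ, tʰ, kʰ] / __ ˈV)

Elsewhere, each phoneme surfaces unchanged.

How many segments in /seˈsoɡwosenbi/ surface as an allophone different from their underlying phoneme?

3

Segments that undergo a rule: /s/ → [z] (rule 3); /s/ → [z] (rule 3); /n/ → [m] (rule 1).
All other segments surface unchanged.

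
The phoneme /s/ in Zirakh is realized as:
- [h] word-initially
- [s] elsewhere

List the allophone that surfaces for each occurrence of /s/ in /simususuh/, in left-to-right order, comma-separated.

[h], [s], [s]

Occurrence 1 (position 1): word-initially → [h].
Occurrence 2 (position 5): no conditioning environment matches → elsewhere allophone [s].
Occurrence 3 (position 7): no conditioning environment matches → elsewhere allophone [s].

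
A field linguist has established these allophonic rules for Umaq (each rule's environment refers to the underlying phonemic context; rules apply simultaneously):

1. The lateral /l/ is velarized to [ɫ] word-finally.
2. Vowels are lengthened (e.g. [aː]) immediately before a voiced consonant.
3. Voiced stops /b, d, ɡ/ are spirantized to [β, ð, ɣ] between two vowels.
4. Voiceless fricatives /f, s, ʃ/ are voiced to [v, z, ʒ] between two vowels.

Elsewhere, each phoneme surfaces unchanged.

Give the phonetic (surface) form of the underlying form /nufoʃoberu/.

[nuvoʒoːβeːru]

/n/ (word-initial) is unaffected → [n].
/u/ (between /n/ and /f/) is in the target of rule 2 but the environment (before a voiced consonant) is not met → [u].
/f/ meets the environment for rule 4 (between two vowels) → [v].
/o/ (between /f/ and /ʃ/): rule 2 targets it, but not before a voiced consonant → unchanged [o].
/ʃ/ (between /o/ and /o/): between two vowels, so rule 4 applies → [ʒ].
/o/ — between /ʃ/ and /b/, before a voiced consonant — surfaces as [oː] (rule 2).
Rule 3 applies to /b/ (between /o/ and /e/: between two vowels) → [β].
/e/ (between /b/ and /r/): before a voiced consonant, so rule 2 applies → [eː].
/r/ stays [r].
/u/ (word-final) is in the target of rule 2 but the environment (before a voiced consonant) is not met → [u].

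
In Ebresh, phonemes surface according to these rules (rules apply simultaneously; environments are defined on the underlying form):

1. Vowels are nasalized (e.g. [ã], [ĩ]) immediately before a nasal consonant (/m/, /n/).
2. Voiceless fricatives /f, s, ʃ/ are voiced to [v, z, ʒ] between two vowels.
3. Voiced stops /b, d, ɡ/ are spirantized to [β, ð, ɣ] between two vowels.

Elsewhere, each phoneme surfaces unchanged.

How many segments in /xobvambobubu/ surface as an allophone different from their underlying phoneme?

3

Segments that undergo a rule: /a/ → [ã] (rule 1); /b/ → [β] (rule 3); /b/ → [β] (rule 3).
All other segments surface unchanged.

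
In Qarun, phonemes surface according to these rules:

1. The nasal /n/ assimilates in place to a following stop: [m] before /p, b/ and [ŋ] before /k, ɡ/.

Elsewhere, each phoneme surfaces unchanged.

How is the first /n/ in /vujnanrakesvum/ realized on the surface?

/n/ (between /j/ and /a/) fails the environment for rule 1, so it stays [n].

[n]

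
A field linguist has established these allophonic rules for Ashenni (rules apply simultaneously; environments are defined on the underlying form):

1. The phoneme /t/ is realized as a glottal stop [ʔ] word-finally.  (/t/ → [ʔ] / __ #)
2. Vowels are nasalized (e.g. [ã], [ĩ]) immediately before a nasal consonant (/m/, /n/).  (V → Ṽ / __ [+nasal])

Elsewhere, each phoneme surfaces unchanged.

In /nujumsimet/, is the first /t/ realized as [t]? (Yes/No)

/t/ (word-final) occurs word-finally → [ʔ] by rule 1.
The actual realization is [ʔ], not [t].

No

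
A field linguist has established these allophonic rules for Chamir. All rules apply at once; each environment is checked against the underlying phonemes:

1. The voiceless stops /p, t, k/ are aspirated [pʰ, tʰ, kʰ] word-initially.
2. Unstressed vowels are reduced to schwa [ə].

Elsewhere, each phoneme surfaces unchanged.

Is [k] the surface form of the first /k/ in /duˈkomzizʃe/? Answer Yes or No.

/k/ (between /u/ and /o/) is in the target of rule 1 but the environment (word-initially) is not met → [k].
The actual realization is [k], which matches [k].

Yes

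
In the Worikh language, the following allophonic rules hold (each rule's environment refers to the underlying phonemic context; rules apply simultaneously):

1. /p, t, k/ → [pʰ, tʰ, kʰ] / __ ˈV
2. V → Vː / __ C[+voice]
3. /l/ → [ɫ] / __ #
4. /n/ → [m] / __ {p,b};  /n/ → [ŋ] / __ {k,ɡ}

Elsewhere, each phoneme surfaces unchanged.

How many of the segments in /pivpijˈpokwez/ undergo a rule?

4

Segments that undergo a rule: /i/ → [iː] (rule 2); /i/ → [iː] (rule 2); /p/ → [pʰ] (rule 1); /e/ → [eː] (rule 2).
All other segments surface unchanged.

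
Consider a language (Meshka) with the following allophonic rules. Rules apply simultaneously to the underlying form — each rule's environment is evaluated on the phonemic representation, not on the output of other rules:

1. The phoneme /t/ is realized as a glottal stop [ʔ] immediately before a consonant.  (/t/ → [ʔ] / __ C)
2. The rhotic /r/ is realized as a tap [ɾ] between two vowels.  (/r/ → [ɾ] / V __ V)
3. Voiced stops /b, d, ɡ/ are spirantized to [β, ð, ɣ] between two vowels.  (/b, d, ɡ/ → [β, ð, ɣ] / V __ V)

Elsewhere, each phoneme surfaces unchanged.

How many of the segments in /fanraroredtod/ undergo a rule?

Segments that undergo a rule: /r/ → [ɾ] (rule 2); /r/ → [ɾ] (rule 2).
All other segments surface unchanged.

2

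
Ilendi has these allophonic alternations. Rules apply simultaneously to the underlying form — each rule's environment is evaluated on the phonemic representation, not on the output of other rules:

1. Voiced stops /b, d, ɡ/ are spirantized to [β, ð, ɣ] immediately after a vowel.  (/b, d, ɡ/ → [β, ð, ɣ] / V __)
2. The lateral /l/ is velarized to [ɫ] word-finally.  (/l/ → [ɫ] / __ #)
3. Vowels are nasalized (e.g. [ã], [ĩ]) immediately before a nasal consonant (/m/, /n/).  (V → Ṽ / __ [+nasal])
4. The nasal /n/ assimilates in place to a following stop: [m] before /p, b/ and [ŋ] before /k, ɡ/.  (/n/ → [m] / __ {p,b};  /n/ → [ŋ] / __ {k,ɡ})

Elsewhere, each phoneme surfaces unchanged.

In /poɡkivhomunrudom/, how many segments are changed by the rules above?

Segments that undergo a rule: /ɡ/ → [ɣ] (rule 1); /o/ → [õ] (rule 3); /u/ → [ũ] (rule 3); /d/ → [ð] (rule 1); /o/ → [õ] (rule 3).
All other segments surface unchanged.

5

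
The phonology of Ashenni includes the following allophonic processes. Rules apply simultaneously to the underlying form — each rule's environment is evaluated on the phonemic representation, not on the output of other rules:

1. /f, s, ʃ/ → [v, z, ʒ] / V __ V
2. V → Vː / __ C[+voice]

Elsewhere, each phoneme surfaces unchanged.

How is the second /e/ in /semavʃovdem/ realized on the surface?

[eː]

/e/ — between /d/ and /m/, before a voiced consonant — surfaces as [eː] (rule 2).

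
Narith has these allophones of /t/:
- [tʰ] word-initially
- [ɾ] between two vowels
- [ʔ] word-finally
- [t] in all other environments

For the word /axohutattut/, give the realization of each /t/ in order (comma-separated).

[ɾ], [t], [t], [ʔ]

Occurrence 1 (position 6): between two vowels → [ɾ].
Occurrence 2 (position 8): no conditioning environment matches → elsewhere allophone [t].
Occurrence 3 (position 9): no conditioning environment matches → elsewhere allophone [t].
Occurrence 4 (position 11): word-finally → [ʔ].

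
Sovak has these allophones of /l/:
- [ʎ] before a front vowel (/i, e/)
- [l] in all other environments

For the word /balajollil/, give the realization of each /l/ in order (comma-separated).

Occurrence 1 (position 3): no conditioning environment matches → elsewhere allophone [l].
Occurrence 2 (position 7): no conditioning environment matches → elsewhere allophone [l].
Occurrence 3 (position 8): before a front vowel (/i, e/) → [ʎ].
Occurrence 4 (position 10): no conditioning environment matches → elsewhere allophone [l].

[l], [l], [ʎ], [l]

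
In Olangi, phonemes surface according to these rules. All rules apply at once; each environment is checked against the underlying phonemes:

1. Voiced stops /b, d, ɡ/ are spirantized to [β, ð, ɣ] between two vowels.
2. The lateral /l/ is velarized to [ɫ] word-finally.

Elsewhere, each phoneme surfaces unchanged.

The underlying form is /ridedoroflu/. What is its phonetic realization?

/r/ — not in any rule's target class → [r].
/i/ — not in any rule's target class → [i].
/d/ — between /i/ and /e/, between two vowels — surfaces as [ð] (rule 1).
/e/ (between /d/ and /d/): no rule targets it → [e].
/d/ meets the environment for rule 1 (between two vowels) → [ð].
/o/ (between /d/ and /r/) is unaffected → [o].
/r/ (between /o/ and /o/) is unaffected → [r].
/o/ stays [o].
/f/ (between /o/ and /l/): no rule targets it → [f].
/l/ (between /f/ and /u/) is in the target of rule 2 but the environment (word-finally) is not met → [l].
/u/ (word-final): no rule targets it → [u].

[riðeðoroflu]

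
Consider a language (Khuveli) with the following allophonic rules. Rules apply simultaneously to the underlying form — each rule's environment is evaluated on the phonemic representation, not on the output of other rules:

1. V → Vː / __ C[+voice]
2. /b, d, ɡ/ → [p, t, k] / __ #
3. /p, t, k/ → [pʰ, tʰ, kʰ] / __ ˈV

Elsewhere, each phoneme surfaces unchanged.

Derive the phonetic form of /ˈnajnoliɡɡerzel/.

[ˈnaːjnoːliːɡɡeːrzeːl]

/n/ — not in any rule's target class → [n].
/a/ meets the environment for rule 1 (before a voiced consonant) → [aː].
/j/ (between /a/ and /n/): no rule targets it → [j].
/n/ (between /j/ and /o/) is unaffected → [n].
/o/ — between /n/ and /l/, before a voiced consonant — surfaces as [oː] (rule 1).
/l/ (between /o/ and /i/) is unaffected → [l].
/i/ (between /l/ and /ɡ/) occurs before a voiced consonant → [iː] by rule 1.
/ɡ/ (between /i/ and /ɡ/) is in the target of rule 2 but the environment (word-finally) is not met → [ɡ].
/ɡ/ (between /ɡ/ and /e/): rule 2 targets it, but not word-finally → unchanged [ɡ].
/e/ meets the environment for rule 1 (before a voiced consonant) → [eː].
/r/ (between /e/ and /z/) is unaffected → [r].
/z/ (between /r/ and /e/): no rule targets it → [z].
/e/ meets the environment for rule 1 (before a voiced consonant) → [eː].
/l/ (word-final): no rule targets it → [l].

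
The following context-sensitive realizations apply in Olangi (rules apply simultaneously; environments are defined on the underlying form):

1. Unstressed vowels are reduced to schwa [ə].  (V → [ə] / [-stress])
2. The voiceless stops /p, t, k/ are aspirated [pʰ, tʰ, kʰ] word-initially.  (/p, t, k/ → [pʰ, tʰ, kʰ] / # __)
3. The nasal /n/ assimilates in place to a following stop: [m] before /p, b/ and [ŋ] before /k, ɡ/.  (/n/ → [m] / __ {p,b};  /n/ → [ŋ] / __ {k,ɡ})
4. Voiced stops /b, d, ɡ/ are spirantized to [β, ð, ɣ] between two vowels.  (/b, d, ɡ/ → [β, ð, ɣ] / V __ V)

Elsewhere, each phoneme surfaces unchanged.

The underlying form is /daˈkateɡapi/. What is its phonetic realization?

[dəˈkatəɣəpə]

/d/ (word-initial) is in the target of rule 4 but the environment (between two vowels) is not met → [d].
Rule 1 applies to /a/ (between /d/ and /k/: in an unstressed syllable) → [ə].
/k/ (between /a/ and /a/) fails the environment for rule 2, so it stays [k].
/a/ — between /k/ and /t/; rule 1 does not apply here → [a].
/t/ (between /a/ and /e/) is in the target of rule 2 but the environment (word-initially) is not met → [t].
/e/ (between /t/ and /ɡ/): in an unstressed syllable, so rule 1 applies → [ə].
/ɡ/ — between /e/ and /a/, between two vowels — surfaces as [ɣ] (rule 4).
/a/ — between /ɡ/ and /p/, in an unstressed syllable — surfaces as [ə] (rule 1).
/p/ (between /a/ and /i/) is in the target of rule 2 but the environment (word-initially) is not met → [p].
/i/ (word-final) occurs in an unstressed syllable → [ə] by rule 1.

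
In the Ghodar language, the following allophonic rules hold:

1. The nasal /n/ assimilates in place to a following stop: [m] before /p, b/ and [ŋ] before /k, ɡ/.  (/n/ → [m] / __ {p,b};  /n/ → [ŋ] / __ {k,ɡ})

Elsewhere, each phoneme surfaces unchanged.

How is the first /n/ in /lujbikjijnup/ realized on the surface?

[n]

/n/ (between /j/ and /u/) fails the environment for rule 1, so it stays [n].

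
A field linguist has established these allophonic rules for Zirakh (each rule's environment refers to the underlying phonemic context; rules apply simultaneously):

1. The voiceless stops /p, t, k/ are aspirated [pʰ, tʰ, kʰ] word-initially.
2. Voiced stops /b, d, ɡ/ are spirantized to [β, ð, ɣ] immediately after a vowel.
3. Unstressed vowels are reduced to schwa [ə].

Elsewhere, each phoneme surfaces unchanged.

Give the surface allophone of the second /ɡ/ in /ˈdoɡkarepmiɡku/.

[ɣ]

/ɡ/ meets the environment for rule 2 (immediately after a vowel) → [ɣ].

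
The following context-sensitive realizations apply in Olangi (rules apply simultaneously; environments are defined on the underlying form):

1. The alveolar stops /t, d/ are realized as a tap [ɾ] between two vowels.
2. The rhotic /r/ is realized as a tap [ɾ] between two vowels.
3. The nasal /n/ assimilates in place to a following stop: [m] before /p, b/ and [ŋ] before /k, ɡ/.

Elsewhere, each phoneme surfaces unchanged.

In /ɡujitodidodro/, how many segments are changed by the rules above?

3

Segments that undergo a rule: /t/ → [ɾ] (rule 1); /d/ → [ɾ] (rule 1); /d/ → [ɾ] (rule 1).
All other segments surface unchanged.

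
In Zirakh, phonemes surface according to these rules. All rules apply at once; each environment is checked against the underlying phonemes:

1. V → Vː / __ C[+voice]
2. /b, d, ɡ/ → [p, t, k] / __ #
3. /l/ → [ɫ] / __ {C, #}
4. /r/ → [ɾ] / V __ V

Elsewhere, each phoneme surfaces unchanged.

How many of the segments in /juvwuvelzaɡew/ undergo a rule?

Segments that undergo a rule: /u/ → [uː] (rule 1); /u/ → [uː] (rule 1); /e/ → [eː] (rule 1); /l/ → [ɫ] (rule 3); /a/ → [aː] (rule 1); /e/ → [eː] (rule 1).
All other segments surface unchanged.

6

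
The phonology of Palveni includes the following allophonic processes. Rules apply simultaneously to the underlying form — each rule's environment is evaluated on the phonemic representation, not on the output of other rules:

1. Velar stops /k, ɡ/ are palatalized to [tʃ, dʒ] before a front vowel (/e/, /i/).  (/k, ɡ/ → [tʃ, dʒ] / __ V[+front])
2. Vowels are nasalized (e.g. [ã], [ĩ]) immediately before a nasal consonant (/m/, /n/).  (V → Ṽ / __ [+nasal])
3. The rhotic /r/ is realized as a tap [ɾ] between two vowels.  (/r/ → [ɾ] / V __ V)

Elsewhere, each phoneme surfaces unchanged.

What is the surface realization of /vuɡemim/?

/u/ (between /v/ and /ɡ/) is in the target of rule 2 but the environment (before a nasal consonant) is not met → [u].
/ɡ/ (between /u/ and /e/) occurs before a front vowel → [dʒ] by rule 1.
Rule 2 applies to /e/ (between /ɡ/ and /m/: before a nasal consonant) → [ẽ].
Rule 2 applies to /i/ (between /m/ and /m/: before a nasal consonant) → [ĩ].

[vudʒẽmĩm]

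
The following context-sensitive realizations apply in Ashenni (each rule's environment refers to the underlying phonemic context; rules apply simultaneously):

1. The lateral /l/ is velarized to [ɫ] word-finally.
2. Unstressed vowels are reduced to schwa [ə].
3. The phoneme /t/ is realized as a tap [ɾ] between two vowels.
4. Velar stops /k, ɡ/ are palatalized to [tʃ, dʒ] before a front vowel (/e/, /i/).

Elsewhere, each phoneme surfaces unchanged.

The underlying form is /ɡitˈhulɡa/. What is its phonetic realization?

[dʒətˈhulɡə]

/ɡ/ (word-initial) occurs before a front vowel → [dʒ] by rule 4.
/i/ — between /ɡ/ and /t/, in an unstressed syllable — surfaces as [ə] (rule 2).
/t/ (between /i/ and /h/) is in the target of rule 3 but the environment (between two vowels) is not met → [t].
/h/ (between /t/ and /u/): no rule targets it → [h].
/u/ (between /h/ and /l/) is in the target of rule 2 but the environment (in an unstressed syllable) is not met → [u].
/l/ — between /u/ and /ɡ/; rule 1 does not apply here → [l].
/ɡ/ (between /l/ and /a/) fails the environment for rule 4, so it stays [ɡ].
/a/ (word-final) occurs in an unstressed syllable → [ə] by rule 2.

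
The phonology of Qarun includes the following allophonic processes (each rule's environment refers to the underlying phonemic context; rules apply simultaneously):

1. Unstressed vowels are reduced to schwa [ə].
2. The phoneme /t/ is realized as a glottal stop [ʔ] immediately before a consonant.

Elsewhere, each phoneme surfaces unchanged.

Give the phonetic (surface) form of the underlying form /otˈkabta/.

Rule 1 applies to /o/ (word-initial: in an unstressed syllable) → [ə].
/t/ (between /o/ and /k/) occurs immediately before a consonant → [ʔ] by rule 2.
/k/ — not in any rule's target class → [k].
/a/ (between /k/ and /b/) fails the environment for rule 1, so it stays [a].
/b/ (between /a/ and /t/) is unaffected → [b].
/t/ (between /b/ and /a/) is in the target of rule 2 but the environment (immediately before a consonant) is not met → [t].
Rule 1 applies to /a/ (word-final: in an unstressed syllable) → [ə].

[əʔˈkabtə]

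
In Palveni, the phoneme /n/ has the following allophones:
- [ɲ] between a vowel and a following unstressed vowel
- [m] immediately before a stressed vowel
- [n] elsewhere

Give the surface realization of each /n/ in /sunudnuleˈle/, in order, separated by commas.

[ɲ], [n]

Occurrence 1 (position 3): between a vowel and a following unstressed vowel → [ɲ].
Occurrence 2 (position 6): no conditioning environment matches → elsewhere allophone [n].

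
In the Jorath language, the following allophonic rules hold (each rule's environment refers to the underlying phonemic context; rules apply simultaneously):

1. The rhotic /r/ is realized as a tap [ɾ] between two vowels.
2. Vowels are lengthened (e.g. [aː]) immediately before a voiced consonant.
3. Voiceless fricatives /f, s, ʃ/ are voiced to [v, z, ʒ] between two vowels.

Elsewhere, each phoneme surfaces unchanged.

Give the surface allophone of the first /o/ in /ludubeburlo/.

/o/ (word-final): rule 2 targets it, but not before a voiced consonant → unchanged [o].

[o]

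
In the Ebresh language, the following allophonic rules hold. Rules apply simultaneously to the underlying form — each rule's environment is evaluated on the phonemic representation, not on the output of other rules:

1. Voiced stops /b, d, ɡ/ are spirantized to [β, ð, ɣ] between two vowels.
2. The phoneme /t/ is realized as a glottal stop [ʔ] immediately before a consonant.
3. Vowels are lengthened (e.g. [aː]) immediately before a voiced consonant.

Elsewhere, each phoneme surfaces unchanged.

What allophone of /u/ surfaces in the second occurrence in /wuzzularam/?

[uː]

Rule 3 applies to /u/ (between /z/ and /l/: before a voiced consonant) → [uː].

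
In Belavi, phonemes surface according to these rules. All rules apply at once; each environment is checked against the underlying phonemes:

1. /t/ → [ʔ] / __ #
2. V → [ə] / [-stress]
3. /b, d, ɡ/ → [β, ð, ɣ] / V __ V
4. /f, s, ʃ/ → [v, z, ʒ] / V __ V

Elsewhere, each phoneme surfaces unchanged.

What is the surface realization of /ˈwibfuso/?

/w/ stays [w].
/i/ (between /w/ and /b/): rule 2 targets it, but not in an unstressed syllable → unchanged [i].
/b/ (between /i/ and /f/) is in the target of rule 3 but the environment (between two vowels) is not met → [b].
/f/ (between /b/ and /u/): rule 4 targets it, but not between two vowels → unchanged [f].
/u/ (between /f/ and /s/) occurs in an unstressed syllable → [ə] by rule 2.
/s/ — between /u/ and /o/, between two vowels — surfaces as [z] (rule 4).
/o/ meets the environment for rule 2 (in an unstressed syllable) → [ə].

[ˈwibfəzə]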